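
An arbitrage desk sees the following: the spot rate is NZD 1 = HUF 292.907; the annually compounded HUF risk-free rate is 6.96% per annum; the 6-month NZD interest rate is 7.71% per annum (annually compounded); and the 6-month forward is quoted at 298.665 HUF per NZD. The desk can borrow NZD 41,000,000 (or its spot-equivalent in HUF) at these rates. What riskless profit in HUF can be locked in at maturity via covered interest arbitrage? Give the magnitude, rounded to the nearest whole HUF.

T = 6/12 years.
Keep in NZD, deliver into the forward: 41,000,000·1.037834283496·298.665 = HUF 12,708,555,827.49.
Swap to HUF now, deposit: 41,000,000·292.907·1.034214677908 = HUF 12,420,077,465.14.
The quoted forward overvalues NZD, so borrow HUF, buy NZD at spot, deposit the NZD at 7.71%, and sell the proceeds forward at 298.665.
Arbitrage profit = |12,708,555,827.49 − 12,420,077,465.14| = HUF 288,478,362.

HUF 288,478,362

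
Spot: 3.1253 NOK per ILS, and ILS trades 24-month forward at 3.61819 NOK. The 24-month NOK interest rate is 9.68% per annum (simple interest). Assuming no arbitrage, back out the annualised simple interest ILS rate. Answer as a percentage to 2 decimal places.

1.55%

T = 2 years.
F/S = 3.61819/3.1253 = 1.1577097 = (growth of NOK) / (growth of ILS).
The NOK side grows by 1 + 0.0968×2 = 1.193600.
So the ILS growth factor = 1.0310011.
(1.0310011 − 1)/T = 0.015501, i.e. 1.55%.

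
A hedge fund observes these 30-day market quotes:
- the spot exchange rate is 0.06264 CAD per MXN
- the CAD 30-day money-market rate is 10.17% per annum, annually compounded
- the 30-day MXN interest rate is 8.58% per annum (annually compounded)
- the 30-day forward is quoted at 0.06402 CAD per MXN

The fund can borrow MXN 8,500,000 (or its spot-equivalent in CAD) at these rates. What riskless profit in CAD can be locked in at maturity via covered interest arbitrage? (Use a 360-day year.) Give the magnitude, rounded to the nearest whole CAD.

T = 30/360 years.
Keep in MXN, deliver into the forward: 8,500,000·1.00688334·0.06402 = CAD 547,915.71.
Swap to CAD now, deposit: 8,500,000·0.06264·1.00810386 = CAD 536,754.82.
The quoted forward overvalues MXN, so borrow CAD, buy MXN at spot, deposit the MXN at 8.58%, and sell the proceeds forward at 0.06402.
Arbitrage profit = |547,915.71 − 536,754.82| = CAD 11,161.

CAD 11,161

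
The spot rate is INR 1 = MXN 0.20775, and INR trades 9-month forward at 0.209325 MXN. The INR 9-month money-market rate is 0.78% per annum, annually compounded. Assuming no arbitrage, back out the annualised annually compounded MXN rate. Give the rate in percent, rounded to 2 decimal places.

T = 9/12 years.
CIP gives F = S · g_MXN/g_INR, so g_MXN/g_INR = 0.209325/0.20775 = 1.0075812.
INR growth factor: (1 + 0.0078)^(9/12) = 1.0058443.
That pins the MXN growth at 1.0134698.
r = 1.0134698^(12/9) − 1 = 0.018000 → 1.80%.

1.80%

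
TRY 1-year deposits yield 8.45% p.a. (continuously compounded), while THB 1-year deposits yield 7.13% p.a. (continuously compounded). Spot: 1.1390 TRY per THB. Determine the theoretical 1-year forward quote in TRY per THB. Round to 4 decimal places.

1.1541

T = 1 year.
Growth of 1 TRY over T: e^(0.0845×1) = 1.0881728.
Growth of 1 THB over T: e^(0.0713×1) = 1.0739033.
So F = 1.139 × 1.0881728 / 1.0739033 = 1.154134 (TRY/THB).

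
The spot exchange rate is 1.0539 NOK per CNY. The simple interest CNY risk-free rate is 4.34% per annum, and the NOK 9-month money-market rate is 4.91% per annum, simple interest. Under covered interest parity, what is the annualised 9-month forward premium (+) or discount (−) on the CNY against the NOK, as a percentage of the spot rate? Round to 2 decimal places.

T = 9/12 years.
No-arbitrage forward: 1.0539 × 1.036825 / 1.032550 = 1.0582634 NOK/CNY.
(F − S)/S ÷ T = (1.0582634 − 1.0539)/1.0539/(9/12) = 0.005520 → 0.55%.

+0.55%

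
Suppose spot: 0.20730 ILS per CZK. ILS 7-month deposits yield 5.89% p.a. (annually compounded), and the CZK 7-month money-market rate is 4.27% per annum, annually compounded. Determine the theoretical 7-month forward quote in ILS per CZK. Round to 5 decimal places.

T = 7/12 years.
ILS growth factor: (1 + 0.0589)^(7/12) = 1.0339481.
Growth of 1 CZK over T: (1 + 0.0427)^(7/12) = 1.0246911.
CIP: F = S · (grow ILS)/(grow CZK) = 0.2073 × 1.0339481/1.0246911 = 0.2091727 ILS per CZK.

0.20917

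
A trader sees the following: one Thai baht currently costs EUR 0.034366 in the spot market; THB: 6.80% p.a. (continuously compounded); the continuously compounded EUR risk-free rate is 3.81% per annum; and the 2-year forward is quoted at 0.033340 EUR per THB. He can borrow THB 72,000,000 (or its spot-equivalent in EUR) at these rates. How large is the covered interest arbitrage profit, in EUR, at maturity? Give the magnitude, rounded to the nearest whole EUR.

EUR 79,919

T = 2 years.
Keep in THB, deliver into the forward: 72,000,000·1.145681894·0.033340 = EUR 2,750,186.47.
Swap to EUR now, deposit: 72,000,000·0.034366·1.079178388 = EUR 2,670,267.20.
The quoted forward overvalues THB, so borrow EUR, buy THB at spot, deposit the THB at 6.80%, and sell the proceeds forward at 0.033340.
Arbitrage profit = |2,750,186.47 − 2,670,267.20| = EUR 79,919.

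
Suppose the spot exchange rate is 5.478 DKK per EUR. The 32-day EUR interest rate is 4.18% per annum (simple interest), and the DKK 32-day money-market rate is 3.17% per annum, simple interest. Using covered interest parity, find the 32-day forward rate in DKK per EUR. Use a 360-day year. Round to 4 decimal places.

5.4731

T = 32/360 years.
DKK accumulates by 1 + 0.0317×32/360 = 1.0028178.
EUR growth factor: 1 + 0.0418×32/360 = 1.0037156.
So F = 5.478 × 1.0028178 / 1.0037156 = 5.473100 (DKK/EUR).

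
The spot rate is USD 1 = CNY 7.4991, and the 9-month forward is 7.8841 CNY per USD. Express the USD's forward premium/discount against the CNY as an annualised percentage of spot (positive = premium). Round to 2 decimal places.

+6.85%

T = 9/12 years.
Period premium: (7.8841 − 7.4991)/7.4991 = 0.0513395.
×(1/T) gives 6.85% p.a.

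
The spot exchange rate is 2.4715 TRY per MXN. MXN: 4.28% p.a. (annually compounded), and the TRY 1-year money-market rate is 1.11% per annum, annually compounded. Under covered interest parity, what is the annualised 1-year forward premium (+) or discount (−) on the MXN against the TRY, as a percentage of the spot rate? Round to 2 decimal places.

-3.04%

T = 1 year.
No-arbitrage forward: 2.4715 × 1.011100 / 1.042800 = 2.3963691 TRY/MXN.
Annualised premium = (F − S)/S × (1/T) = (2.3963691 − 2.4715)/2.4715 ÷ 1 = -3.04%.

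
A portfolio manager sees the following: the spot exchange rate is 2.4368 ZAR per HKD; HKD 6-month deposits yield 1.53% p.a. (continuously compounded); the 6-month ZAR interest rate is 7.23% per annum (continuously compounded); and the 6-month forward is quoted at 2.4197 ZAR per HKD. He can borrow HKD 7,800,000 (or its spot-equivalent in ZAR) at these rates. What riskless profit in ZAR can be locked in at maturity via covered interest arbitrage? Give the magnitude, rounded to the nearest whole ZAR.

ZAR 688,118

T = 6/12 years.
Route A — deposit HKD, sell forward: 7,800,000 × 1.007679336 × 2.4197 = ZAR 19,018,597.18.
Route B — convert at spot, deposit ZAR: 7,800,000 × 2.4368 × 1.0368113565 = ZAR 19,706,714.93.
The quoted forward undervalues HKD, so borrow HKD, convert to ZAR at spot, deposit the ZAR at 7.23%, and buy HKD forward at 2.4197 to cover the loan.
The gap between the two covered legs is ZAR 688,118.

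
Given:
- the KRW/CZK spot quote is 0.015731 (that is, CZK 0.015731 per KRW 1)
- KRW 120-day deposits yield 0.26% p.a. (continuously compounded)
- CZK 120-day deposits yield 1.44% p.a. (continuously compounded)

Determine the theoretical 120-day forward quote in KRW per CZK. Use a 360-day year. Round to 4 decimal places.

T = 120/360 years.
CZK accumulates by e^(0.0144×120/360) = 1.00481154.
Growth of 1 KRW over T: e^(0.0026×120/360) = 1.00086704.
CIP: F = S · (grow CZK)/(grow KRW) = 0.015731 × 1.00481154/1.00086704 = 0.015792997 CZK per KRW.
Invert for KRW per CZK: 1 / 0.015792997 = 63.3192.

63.3192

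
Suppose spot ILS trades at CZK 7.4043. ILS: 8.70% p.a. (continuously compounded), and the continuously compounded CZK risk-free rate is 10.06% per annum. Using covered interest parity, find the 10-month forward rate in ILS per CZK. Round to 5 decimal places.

0.13353

T = 10/12 years.
CZK accumulates by e^(0.1006×10/12) = 1.0874476.
ILS accumulates by e^(0.0870×10/12) = 1.0751928.
Forward (CZK per ILS) = 7.4043 × 1.0874476 / 1.0751928 = 7.488693.
Quoted the other way: 1/7.488693 = 0.13353 ILS per CZK.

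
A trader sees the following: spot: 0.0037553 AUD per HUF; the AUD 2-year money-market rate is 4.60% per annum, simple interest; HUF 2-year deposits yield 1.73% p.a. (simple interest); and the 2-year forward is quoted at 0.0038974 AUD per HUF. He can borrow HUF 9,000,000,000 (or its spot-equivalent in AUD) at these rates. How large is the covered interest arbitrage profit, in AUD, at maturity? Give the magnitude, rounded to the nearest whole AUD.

AUD 616,838

T = 2 years.
Invest the HUF and cover forward: 9,000,000,000 × 1.034600 × 0.0038974 = AUD 36,290,250.36.
Convert at spot and invest in AUD: 9,000,000,000 × 0.0037553 × 1.092000 = AUD 36,907,088.40.
The quoted forward undervalues HUF, so borrow HUF, convert to AUD at spot, deposit the AUD at 4.60%, and buy HUF forward at 0.0038974 to cover the loan.
The gap between the two covered legs is AUD 616,838.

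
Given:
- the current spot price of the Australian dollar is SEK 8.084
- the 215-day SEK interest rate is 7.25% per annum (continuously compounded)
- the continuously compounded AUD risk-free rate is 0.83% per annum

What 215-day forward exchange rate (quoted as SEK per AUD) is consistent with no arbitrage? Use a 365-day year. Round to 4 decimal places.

8.3956

T = 215/365 years.
SEK accumulates by e^(0.0725×215/365) = 1.0436305.
AUD accumulates by e^(0.0083×215/365) = 1.004901.
So F = 8.084 × 1.0436305 / 1.004901 = 8.395562 (SEK/AUD).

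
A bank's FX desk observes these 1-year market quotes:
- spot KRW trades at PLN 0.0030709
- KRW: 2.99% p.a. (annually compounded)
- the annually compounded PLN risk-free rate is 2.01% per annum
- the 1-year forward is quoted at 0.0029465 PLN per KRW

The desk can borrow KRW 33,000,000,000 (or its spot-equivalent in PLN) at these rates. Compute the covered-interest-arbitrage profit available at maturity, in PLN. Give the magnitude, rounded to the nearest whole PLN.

PLN 3,234,816

T = 1 year.
Invest the KRW and cover forward: 33,000,000,000 × 1.029900 × 0.0029465 = PLN 100,141,811.55.
Convert at spot and invest in PLN: 33,000,000,000 × 0.0030709 × 1.020100 = PLN 103,376,627.97.
The quoted forward undervalues KRW, so borrow KRW, convert to PLN at spot, deposit the PLN at 2.01%, and buy KRW forward at 0.0029465 to cover the loan.
The gap between the two covered legs is PLN 3,234,816.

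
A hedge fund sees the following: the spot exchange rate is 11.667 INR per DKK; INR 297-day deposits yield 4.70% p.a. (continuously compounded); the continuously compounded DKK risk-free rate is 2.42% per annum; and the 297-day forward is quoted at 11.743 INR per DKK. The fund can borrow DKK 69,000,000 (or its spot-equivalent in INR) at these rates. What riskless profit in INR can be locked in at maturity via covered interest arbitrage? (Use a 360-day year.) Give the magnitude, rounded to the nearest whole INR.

INR 10,244,294

T = 297/360 years.
Keep in DKK, deliver into the forward: 69,000,000·1.0201656336·11.743 = INR 826,606,547.44.
Swap to INR now, deposit: 69,000,000·11.667·1.03953656161 = INR 836,850,841.44.
The quoted forward undervalues DKK, so borrow DKK, convert to INR at spot, deposit the INR at 4.70%, and buy DKK forward at 11.743 to cover the loan.
Profit = 836,850,841.44 − 826,606,547.44 = INR 10,244,294.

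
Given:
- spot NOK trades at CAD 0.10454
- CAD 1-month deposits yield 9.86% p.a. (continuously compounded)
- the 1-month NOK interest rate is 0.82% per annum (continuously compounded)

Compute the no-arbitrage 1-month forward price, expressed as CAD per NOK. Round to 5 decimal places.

T = 1/12 years.
CAD accumulates by e^(0.0986×1/12) = 1.0082505.
NOK accumulates by e^(0.0082×1/12) = 1.0006836.
Forward (CAD per NOK) = 0.10454 × 1.0082505 / 1.0006836 = 0.1053305.

0.10533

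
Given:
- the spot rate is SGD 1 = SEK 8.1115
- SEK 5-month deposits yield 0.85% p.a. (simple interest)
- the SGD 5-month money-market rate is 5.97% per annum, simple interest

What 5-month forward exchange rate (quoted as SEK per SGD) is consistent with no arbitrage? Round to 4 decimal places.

7.9427

T = 5/12 years.
Growth of 1 SEK over T: 1 + 0.0085×5/12 = 1.0035417.
SGD growth factor: 1 + 0.0597×5/12 = 1.024875.
CIP: F = S · (grow SEK)/(grow SGD) = 8.1115 × 1.0035417/1.024875 = 7.942655 SEK per SGD.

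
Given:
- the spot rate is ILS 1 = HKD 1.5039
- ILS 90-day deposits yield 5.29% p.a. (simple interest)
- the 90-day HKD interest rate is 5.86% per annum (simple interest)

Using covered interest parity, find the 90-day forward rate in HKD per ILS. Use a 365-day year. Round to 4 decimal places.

1.5060

T = 90/365 years.
HKD accumulates by 1 + 0.0586×90/365 = 1.0144493.
Growth of 1 ILS over T: 1 + 0.0529×90/365 = 1.0130438.
Forward (HKD per ILS) = 1.5039 × 1.0144493 / 1.0130438 = 1.505987.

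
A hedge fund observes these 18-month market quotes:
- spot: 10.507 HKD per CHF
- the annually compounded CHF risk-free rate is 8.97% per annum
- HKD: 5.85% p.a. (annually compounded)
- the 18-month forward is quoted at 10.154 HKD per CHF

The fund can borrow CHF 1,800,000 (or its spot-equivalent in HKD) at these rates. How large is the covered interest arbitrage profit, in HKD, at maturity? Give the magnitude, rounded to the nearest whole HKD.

T = 18/12 years.
Keep in CHF, deliver into the forward: 1,800,000·1.137523628·10.154 = HKD 20,790,746.85.
Swap to HKD now, deposit: 1,800,000·10.507·1.0890210979 = HKD 20,596,220.42.
The quoted forward overvalues CHF, so borrow HKD, buy CHF at spot, deposit the CHF at 8.97%, and sell the proceeds forward at 10.154.
Arbitrage profit = |20,790,746.85 − 20,596,220.42| = HKD 194,526.

HKD 194,526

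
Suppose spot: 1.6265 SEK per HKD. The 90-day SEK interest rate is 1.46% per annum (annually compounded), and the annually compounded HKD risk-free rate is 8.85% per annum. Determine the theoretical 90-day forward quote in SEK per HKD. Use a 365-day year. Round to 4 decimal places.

1.5985

T = 90/365 years.
SEK accumulates by (1 + 0.0146)^(90/365) = 1.0035804.
HKD growth factor: (1 + 0.0885)^(90/365) = 1.0211299.
Forward (SEK per HKD) = 1.6265 × 1.0035804 / 1.0211299 = 1.598546.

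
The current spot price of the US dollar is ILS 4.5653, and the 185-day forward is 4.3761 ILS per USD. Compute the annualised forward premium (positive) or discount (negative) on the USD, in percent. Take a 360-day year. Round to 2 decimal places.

T = 185/360 years.
(F − S)/S = (4.3761 − 4.5653)/4.5653 = -0.0414431.
Per annum: -0.0414431 / (185/360) = -0.080646 = -8.06%.

-8.06%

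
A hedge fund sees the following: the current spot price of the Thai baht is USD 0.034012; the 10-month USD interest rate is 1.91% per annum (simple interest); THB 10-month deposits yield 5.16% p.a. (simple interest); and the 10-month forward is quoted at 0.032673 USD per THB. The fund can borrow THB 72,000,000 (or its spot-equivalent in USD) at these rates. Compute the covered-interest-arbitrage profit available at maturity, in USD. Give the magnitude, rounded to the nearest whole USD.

USD 34,230

T = 10/12 years.
Invest the THB and cover forward: 72,000,000 × 1.043000 × 0.032673 = USD 2,453,611.61.
Convert at spot and invest in USD: 72,000,000 × 0.034012 × 1.015916667 = USD 2,487,841.75.
The quoted forward undervalues THB, so borrow THB, convert to USD at spot, deposit the USD at 1.91%, and buy THB forward at 0.032673 to cover the loan.
Arbitrage profit = |2,453,611.61 − 2,487,841.75| = USD 34,230.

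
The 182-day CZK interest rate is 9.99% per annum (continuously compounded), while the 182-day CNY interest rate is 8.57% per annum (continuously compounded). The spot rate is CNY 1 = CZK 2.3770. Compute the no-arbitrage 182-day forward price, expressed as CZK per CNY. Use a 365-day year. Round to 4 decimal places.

2.3939

T = 182/365 years.
CZK accumulates by e^(0.0999×182/365) = 1.0510747.
CNY growth factor: e^(0.0857×182/365) = 1.0436588.
Forward (CZK per CNY) = 2.377 × 1.0510747 / 1.0436588 = 2.393890.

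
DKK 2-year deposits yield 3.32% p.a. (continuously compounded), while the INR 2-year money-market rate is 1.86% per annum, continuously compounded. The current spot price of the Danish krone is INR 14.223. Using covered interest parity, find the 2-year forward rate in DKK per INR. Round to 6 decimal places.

T = 2 years.
INR accumulates by e^(0.0186×2) = 1.0379006.
Growth of 1 DKK over T: e^(0.0332×2) = 1.0686541.
CIP: F = S · (grow INR)/(grow DKK) = 14.223 × 1.0379006/1.0686541 = 13.81369 INR per DKK.
Invert for DKK per INR: 1 / 13.81369 = 0.072392.

0.072392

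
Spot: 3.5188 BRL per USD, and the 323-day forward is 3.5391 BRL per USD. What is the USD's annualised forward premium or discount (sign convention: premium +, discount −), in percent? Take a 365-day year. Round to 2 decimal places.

T = 323/365 years.
(F − S)/S = (3.5391 − 3.5188)/3.5188 = 0.0057690.
Annualise by dividing by T: 0.0057690 / (323/365) = 0.006519 → 0.65%.

+0.65%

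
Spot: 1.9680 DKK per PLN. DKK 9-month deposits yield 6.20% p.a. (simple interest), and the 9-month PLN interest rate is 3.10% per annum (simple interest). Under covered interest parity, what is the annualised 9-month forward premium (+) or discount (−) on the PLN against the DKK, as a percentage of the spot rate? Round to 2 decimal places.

T = 9/12 years.
No-arbitrage forward: 1.968 × 1.046500 / 1.023250 = 2.0127163 DKK/PLN.
(F − S)/S ÷ T = (2.0127163 − 1.968)/1.968/(9/12) = 0.030296 → 3.03%.

+3.03%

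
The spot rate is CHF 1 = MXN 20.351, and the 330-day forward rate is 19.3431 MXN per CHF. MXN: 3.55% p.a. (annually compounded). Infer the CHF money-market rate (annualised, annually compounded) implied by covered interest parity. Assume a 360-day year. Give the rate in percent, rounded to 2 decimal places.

9.45%

T = 330/360 years.
CIP gives F = S · g_MXN/g_CHF, so g_MXN/g_CHF = 19.3431/20.351 = 0.9504742.
The MXN side grows by (1 + 0.0355)^(330/360) = 1.0324941.
That pins the CHF growth at 1.0862937.
r = 1.0862937^(360/330) − 1 = 0.094499 → 9.45%.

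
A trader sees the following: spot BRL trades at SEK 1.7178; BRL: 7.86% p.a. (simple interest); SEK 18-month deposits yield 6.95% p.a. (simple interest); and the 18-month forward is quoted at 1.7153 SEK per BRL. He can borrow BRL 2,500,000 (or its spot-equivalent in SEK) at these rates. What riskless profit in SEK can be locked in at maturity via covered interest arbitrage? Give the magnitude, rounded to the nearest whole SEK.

T = 18/12 years.
Keep in BRL, deliver into the forward: 2,500,000·1.117900·1.7153 = SEK 4,793,834.68.
Swap to SEK now, deposit: 2,500,000·1.7178·1.104250 = SEK 4,742,201.63.
The quoted forward overvalues BRL, so borrow SEK, buy BRL at spot, deposit the BRL at 7.86%, and sell the proceeds forward at 1.7153.
Arbitrage profit = |4,793,834.68 − 4,742,201.63| = SEK 51,633.

SEK 51,633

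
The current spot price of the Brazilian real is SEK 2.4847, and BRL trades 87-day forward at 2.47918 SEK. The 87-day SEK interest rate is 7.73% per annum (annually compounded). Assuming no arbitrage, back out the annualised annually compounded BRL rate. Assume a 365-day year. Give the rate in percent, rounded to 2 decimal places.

8.74%

T = 87/365 years.
By CIP, F/S equals the SEK-to-BRL growth ratio: 2.47918/2.4847 = 0.9977784.
SEK growth factor: (1 + 0.0773)^(87/365) = 1.0179059.
That pins the BRL growth at 1.0201723.
r = 1.0201723^(365/87) − 1 = 0.087399 → 8.74%.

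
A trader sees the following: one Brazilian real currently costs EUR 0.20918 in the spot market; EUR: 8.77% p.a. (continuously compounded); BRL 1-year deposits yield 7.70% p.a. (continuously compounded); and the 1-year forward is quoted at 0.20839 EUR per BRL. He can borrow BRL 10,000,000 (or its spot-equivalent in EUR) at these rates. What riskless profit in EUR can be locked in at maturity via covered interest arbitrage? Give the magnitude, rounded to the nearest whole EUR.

T = 1 year.
Invest the BRL and cover forward: 10,000,000 × 1.080042076 × 0.20839 = EUR 2,250,699.68.
Convert at spot and invest in EUR: 10,000,000 × 0.20918 × 1.091660575 = EUR 2,283,535.59.
The quoted forward undervalues BRL, so borrow BRL, convert to EUR at spot, deposit the EUR at 8.77%, and buy BRL forward at 0.20839 to cover the loan.
The gap between the two covered legs is EUR 32,836.

EUR 32,836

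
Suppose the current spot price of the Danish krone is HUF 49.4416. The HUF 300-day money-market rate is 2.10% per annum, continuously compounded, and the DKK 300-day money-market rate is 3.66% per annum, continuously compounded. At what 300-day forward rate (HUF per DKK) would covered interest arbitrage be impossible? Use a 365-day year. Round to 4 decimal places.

48.8117

T = 300/365 years.
HUF accumulates by e^(0.0210×300/365) = 1.01741009.
DKK accumulates by e^(0.0366×300/365) = 1.03053923.
Forward (HUF per DKK) = 49.4416 × 1.01741009 / 1.03053923 = 48.811711.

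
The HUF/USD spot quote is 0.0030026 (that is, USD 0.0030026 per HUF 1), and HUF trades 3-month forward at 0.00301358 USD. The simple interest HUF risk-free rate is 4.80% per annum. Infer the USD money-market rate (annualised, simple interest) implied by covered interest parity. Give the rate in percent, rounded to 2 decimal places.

6.28%

T = 3/12 years.
By CIP, F/S equals the USD-to-HUF growth ratio: 0.00301358/0.0030026 = 1.0036568.
HUF growth factor: 1 + 0.0480×3/12 = 1.012000.
Hence g_USD = 1.0157007.
(1.0157007 − 1)/T = 0.062803, i.e. 6.28%.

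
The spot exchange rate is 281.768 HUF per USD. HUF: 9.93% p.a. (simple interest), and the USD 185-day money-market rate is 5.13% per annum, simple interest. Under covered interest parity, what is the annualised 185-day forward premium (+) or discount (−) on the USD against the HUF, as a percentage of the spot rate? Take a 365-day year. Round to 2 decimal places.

+4.68%

T = 185/365 years.
CIP forward (HUF per USD) = 281.768 × 1.0503301/1.0260014 = 288.449325.
Annualised premium = (F − S)/S × (1/T) = (288.449325 − 281.768)/281.768 ÷ (185/365) = 4.68%.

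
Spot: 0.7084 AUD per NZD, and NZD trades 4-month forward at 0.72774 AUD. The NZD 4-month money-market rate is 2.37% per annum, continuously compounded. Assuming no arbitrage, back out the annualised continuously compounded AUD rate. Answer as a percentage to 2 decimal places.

10.45%

T = 4/12 years.
F/S = 0.72774/0.7084 = 1.0273010 = (growth of AUD) / (growth of NZD).
The NZD side grows by e^(0.0237×4/12) = 1.0079313.
Hence g_AUD = 1.0354488.
r = ln(1.0354488)/(4/12) = 0.104505 → 10.45%.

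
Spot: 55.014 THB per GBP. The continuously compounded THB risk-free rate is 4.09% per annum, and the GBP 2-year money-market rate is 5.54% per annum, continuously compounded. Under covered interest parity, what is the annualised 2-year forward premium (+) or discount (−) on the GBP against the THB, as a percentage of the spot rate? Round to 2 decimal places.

-1.43%

T = 2 years.
F = S · g_THB/g_GBP = 55.014 × 1.0852387/1.1171715 = 53.441501.
(F − S)/S ÷ T = (53.441501 − 55.014)/55.014/2 = -0.014292 → -1.43%.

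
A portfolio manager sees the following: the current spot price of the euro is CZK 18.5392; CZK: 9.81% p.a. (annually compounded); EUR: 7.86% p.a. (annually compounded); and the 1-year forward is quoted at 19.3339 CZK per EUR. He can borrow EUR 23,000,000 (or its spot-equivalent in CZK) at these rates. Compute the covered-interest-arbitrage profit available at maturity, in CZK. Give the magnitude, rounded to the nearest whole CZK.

T = 1 year.
Invest the EUR and cover forward: 23,000,000 × 1.078600 × 19.3339 = CZK 479,631,524.42.
Convert at spot and invest in CZK: 23,000,000 × 18.5392 × 1.098100 = CZK 468,231,596.96.
The quoted forward overvalues EUR, so borrow CZK, buy EUR at spot, deposit the EUR at 7.86%, and sell the proceeds forward at 19.3339.
Arbitrage profit = |479,631,524.42 − 468,231,596.96| = CZK 11,399,927.

CZK 11,399,927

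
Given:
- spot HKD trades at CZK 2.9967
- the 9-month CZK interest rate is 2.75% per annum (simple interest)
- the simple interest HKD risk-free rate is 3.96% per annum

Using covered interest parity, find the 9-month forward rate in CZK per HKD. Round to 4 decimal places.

2.9703

T = 9/12 years.
CZK growth factor: 1 + 0.0275×9/12 = 1.020625.
HKD accumulates by 1 + 0.0396×9/12 = 1.029700.
So F = 2.9967 × 1.020625 / 1.029700 = 2.970289 (CZK/HKD).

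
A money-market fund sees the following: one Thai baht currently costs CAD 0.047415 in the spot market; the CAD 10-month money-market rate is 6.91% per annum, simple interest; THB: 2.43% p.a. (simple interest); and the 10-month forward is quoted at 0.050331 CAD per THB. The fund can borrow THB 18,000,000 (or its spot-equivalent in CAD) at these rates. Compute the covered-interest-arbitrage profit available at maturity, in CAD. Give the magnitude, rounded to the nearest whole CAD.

CAD 21,688

T = 10/12 years.
Keep in THB, deliver into the forward: 18,000,000·1.020250·0.050331 = CAD 924,303.65.
Swap to CAD now, deposit: 18,000,000·0.047415·1.05758333 = CAD 902,615.64.
The quoted forward overvalues THB, so borrow CAD, buy THB at spot, deposit the THB at 2.43%, and sell the proceeds forward at 0.050331.
Arbitrage profit = |924,303.65 − 902,615.64| = CAD 21,688.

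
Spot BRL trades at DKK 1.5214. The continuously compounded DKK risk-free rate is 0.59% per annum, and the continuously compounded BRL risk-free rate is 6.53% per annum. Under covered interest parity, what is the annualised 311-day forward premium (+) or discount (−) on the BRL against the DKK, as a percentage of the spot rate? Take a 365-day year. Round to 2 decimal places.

T = 311/365 years.
F = S · g_DKK/g_BRL = 1.5214 × 1.0050398/1.0572161 = 1.4463150.
Annualised premium = (F − S)/S × (1/T) = (1.4463150 − 1.5214)/1.5214 ÷ (311/365) = -5.79%.

-5.79%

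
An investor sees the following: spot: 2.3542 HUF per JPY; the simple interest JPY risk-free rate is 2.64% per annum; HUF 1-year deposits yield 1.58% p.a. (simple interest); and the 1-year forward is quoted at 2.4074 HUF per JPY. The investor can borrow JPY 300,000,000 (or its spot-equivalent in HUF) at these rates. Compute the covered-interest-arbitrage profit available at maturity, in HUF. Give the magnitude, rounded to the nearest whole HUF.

HUF 23,867,700

T = 1 year.
Keep in JPY, deliver into the forward: 300,000,000·1.026400·2.4074 = HUF 741,286,608.00.
Swap to HUF now, deposit: 300,000,000·2.3542·1.015800 = HUF 717,418,908.00.
The quoted forward overvalues JPY, so borrow HUF, buy JPY at spot, deposit the JPY at 2.64%, and sell the proceeds forward at 2.4074.
Profit = 741,286,608.00 − 717,418,908.00 = HUF 23,867,700.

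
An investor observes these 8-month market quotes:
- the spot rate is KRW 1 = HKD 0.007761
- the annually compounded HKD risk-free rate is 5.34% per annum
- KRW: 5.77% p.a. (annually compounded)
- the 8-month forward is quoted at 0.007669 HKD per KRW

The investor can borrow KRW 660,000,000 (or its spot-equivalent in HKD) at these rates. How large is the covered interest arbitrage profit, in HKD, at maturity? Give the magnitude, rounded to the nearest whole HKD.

HKD 48,612

T = 8/12 years.
Keep in KRW, deliver into the forward: 660,000,000·1.038105924·0.007669 = HKD 5,254,414.66.
Swap to HKD now, deposit: 660,000,000·0.007761·1.035290453 = HKD 5,303,026.88.
The quoted forward undervalues KRW, so borrow KRW, convert to HKD at spot, deposit the HKD at 5.34%, and buy KRW forward at 0.007669 to cover the loan.
Profit = 5,303,026.88 − 5,254,414.66 = HKD 48,612.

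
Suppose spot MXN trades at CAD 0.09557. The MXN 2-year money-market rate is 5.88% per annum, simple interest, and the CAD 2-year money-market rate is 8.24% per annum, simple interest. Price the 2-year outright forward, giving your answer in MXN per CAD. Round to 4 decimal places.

T = 2 years.
CAD accumulates by 1 + 0.0824×2 = 1.164800.
Growth of 1 MXN over T: 1 + 0.0588×2 = 1.117600.
So F = 0.09557 × 1.164800 / 1.117600 = 0.099606242 (CAD/MXN).
Invert for MXN per CAD: 1 / 0.099606242 = 10.0395.

10.0395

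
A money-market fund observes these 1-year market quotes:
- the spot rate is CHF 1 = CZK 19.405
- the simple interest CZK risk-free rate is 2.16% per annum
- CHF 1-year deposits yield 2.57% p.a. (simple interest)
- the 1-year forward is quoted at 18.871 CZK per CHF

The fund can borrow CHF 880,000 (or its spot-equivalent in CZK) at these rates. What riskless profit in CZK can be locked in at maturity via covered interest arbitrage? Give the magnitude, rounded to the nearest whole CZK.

T = 1 year.
Keep in CHF, deliver into the forward: 880,000·1.025700·18.871 = CZK 17,033,266.54.
Swap to CZK now, deposit: 880,000·19.405·1.021600 = CZK 17,445,250.24.
The quoted forward undervalues CHF, so borrow CHF, convert to CZK at spot, deposit the CZK at 2.16%, and buy CHF forward at 18.871 to cover the loan.
The gap between the two covered legs is CZK 411,984.

CZK 411,984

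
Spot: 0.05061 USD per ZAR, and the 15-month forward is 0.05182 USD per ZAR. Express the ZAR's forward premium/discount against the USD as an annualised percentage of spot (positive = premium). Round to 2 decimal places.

+1.91%

T = 15/12 years.
(F − S)/S = (0.05182 − 0.05061)/0.05061 = 0.0239083.
Annualise by dividing by T: 0.0239083 / (15/12) = 0.019127 → 1.91%.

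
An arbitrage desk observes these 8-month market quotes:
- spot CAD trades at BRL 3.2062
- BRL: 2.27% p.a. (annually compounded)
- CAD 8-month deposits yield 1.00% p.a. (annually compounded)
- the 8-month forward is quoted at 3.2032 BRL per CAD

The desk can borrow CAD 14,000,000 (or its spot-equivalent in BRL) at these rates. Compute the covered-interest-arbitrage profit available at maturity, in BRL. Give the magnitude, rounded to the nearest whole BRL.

T = 8/12 years.
Invest the CAD and cover forward: 14,000,000 × 1.0066556047 × 3.2032 = BRL 45,143,269.26.
Convert at spot and invest in BRL: 14,000,000 × 3.2062 × 1.015076649 = BRL 45,563,542.53.
The quoted forward undervalues CAD, so borrow CAD, convert to BRL at spot, deposit the BRL at 2.27%, and buy CAD forward at 3.2032 to cover the loan.
Profit = 45,563,542.53 − 45,143,269.26 = BRL 420,273.

BRL 420,273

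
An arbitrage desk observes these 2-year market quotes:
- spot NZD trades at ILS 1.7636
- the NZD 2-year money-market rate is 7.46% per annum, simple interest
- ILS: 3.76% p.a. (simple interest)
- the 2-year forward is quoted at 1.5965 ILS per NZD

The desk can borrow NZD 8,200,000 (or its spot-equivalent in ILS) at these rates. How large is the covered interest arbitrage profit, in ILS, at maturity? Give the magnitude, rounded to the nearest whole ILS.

ILS 504,504

T = 2 years.
Route A — deposit NZD, sell forward: 8,200,000 × 1.149200 × 1.5965 = ILS 15,044,521.96.
Route B — convert at spot, deposit ILS: 8,200,000 × 1.7636 × 1.075200 = ILS 15,549,026.30.
The quoted forward undervalues NZD, so borrow NZD, convert to ILS at spot, deposit the ILS at 3.76%, and buy NZD forward at 1.5965 to cover the loan.
Profit = 15,549,026.30 − 15,044,521.96 = ILS 504,504.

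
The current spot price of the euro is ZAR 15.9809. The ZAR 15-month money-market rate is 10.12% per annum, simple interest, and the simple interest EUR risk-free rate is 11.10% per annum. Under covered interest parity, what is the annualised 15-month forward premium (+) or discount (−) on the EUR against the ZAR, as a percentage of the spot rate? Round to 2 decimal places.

-0.86%

T = 15/12 years.
CIP forward (ZAR per EUR) = 15.9809 × 1.126500/1.138750 = 15.8089869.
Annualised premium = (F − S)/S × (1/T) = (15.8089869 − 15.9809)/15.9809 ÷ (15/12) = -0.86%.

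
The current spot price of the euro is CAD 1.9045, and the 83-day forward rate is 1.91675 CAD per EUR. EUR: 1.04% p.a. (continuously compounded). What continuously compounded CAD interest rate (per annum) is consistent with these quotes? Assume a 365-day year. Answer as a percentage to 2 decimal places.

3.86%

T = 83/365 years.
By CIP, F/S equals the CAD-to-EUR growth ratio: 1.91675/1.9045 = 1.0064321.
The EUR side grows by e^(0.0104×83/365) = 1.0023677.
That pins the CAD growth at 1.008815.
r = ln(1.008815)/(83/365) = 0.038595 → 3.86%.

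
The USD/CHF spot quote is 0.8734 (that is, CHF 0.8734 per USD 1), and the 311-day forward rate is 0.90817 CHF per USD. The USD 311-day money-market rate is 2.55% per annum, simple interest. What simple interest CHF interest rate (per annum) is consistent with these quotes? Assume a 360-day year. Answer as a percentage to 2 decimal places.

7.26%

T = 311/360 years.
By CIP, F/S equals the CHF-to-USD growth ratio: 0.90817/0.8734 = 1.0398099.
USD growth factor: 1 + 0.0255×311/360 = 1.0220292.
That pins the CHF growth at 1.0627161.
r = (1.0627161 − 1)/(311/360) = 0.072597 → 7.26%.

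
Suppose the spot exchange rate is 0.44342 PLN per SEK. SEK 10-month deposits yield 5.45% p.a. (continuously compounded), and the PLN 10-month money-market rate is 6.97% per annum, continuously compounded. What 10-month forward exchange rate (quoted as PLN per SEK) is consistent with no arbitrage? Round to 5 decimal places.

0.44907

T = 10/12 years.
PLN growth factor: e^(0.0697×10/12) = 1.0598033.
Growth of 1 SEK over T: e^(0.0545×10/12) = 1.0464638.
So F = 0.44342 × 1.0598033 / 1.0464638 = 0.4490724 (PLN/SEK).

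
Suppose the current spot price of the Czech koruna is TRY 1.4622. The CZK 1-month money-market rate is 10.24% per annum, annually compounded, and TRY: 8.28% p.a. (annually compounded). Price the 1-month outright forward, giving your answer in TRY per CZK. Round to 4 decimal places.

1.4600

T = 1/12 years.
TRY growth factor: (1 + 0.0828)^(1/12) = 1.0066512.
Growth of 1 CZK over T: (1 + 0.1024)^(1/12) = 1.0081572.
CIP: F = S · (grow TRY)/(grow CZK) = 1.4622 × 1.0066512/1.0081572 = 1.460016 TRY per CZK.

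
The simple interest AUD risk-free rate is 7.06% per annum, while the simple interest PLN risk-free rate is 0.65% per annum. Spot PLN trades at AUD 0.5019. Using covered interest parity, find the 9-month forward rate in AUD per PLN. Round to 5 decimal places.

0.52591

T = 9/12 years.
AUD accumulates by 1 + 0.0706×9/12 = 1.052950.
Growth of 1 PLN over T: 1 + 0.0065×9/12 = 1.004875.
So F = 0.5019 × 1.052950 / 1.004875 = 0.5259118 (AUD/PLN).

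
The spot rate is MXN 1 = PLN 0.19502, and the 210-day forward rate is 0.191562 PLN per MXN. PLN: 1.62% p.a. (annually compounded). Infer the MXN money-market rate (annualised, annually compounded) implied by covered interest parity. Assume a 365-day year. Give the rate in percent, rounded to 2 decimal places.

T = 210/365 years.
By CIP, F/S equals the PLN-to-MXN growth ratio: 0.191562/0.19502 = 0.9822685.
The PLN side grows by (1 + 0.0162)^(210/365) = 1.0092887.
Hence g_MXN = 1.027508.
r = 1.027508^(365/210) − 1 = 0.048296 → 4.83%.

4.83%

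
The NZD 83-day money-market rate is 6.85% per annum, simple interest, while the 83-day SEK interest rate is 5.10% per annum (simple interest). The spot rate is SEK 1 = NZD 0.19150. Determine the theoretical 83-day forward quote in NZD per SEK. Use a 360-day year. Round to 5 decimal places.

0.19226

T = 83/360 years.
Growth of 1 NZD over T: 1 + 0.0685×83/360 = 1.0157931.
SEK growth factor: 1 + 0.0510×83/360 = 1.0117583.
Forward (NZD per SEK) = 0.1915 × 1.0157931 / 1.0117583 = 0.1922637.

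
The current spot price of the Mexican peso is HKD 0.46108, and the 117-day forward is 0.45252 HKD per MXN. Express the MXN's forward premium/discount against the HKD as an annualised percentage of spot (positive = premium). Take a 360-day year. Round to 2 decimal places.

-5.71%

T = 117/360 years.
MXN trades forward at -1.85651% vs spot over the period.
Per annum: -0.0185651 / (117/360) = -0.057123 = -5.71%.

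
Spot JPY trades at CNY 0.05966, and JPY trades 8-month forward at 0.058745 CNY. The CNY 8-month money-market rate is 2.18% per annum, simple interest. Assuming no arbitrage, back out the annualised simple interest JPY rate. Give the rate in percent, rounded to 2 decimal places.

T = 8/12 years.
CIP gives F = S · g_CNY/g_JPY, so g_CNY/g_JPY = 0.058745/0.05966 = 0.9846631.
The CNY side grows by 1 + 0.0218×8/12 = 1.0145333.
Hence g_JPY = 1.0303355.
r = (1.0303355 − 1)/(8/12) = 0.045503 → 4.55%.

4.55%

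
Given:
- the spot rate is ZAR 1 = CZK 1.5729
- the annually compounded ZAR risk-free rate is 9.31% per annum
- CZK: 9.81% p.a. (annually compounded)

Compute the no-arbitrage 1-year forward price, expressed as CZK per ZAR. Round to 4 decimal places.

1.5801

T = 1 year.
CZK accumulates by (1 + 0.0981)^1 = 1.098100.
Growth of 1 ZAR over T: (1 + 0.0931)^1 = 1.093100.
CIP: F = S · (grow CZK)/(grow ZAR) = 1.5729 × 1.098100/1.093100 = 1.580095 CZK per ZAR.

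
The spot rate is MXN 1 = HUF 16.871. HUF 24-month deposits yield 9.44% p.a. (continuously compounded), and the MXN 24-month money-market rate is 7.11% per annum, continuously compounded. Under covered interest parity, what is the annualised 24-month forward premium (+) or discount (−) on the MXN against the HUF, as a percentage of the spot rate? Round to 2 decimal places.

+2.39%

T = 2 years.
CIP forward (HUF per MXN) = 16.871 × 1.2077994/1.1528072 = 17.675795.
(F − S)/S ÷ T = (17.675795 − 16.871)/16.871/2 = 0.023851 → 2.39%.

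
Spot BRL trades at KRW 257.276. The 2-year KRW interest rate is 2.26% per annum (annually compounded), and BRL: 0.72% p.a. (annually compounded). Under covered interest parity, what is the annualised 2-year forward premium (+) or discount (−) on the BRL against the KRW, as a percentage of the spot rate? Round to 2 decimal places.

+1.54%

T = 2 years.
No-arbitrage forward: 257.276 × 1.0457108 / 1.0144518 = 265.203622 KRW/BRL.
Annualised premium = (F − S)/S × (1/T) = (265.203622 − 257.276)/257.276 ÷ 2 = 1.54%.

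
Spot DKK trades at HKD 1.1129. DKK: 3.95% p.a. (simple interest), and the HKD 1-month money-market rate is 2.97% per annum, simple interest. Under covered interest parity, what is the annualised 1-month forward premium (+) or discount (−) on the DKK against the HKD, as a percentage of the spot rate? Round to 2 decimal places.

T = 1/12 years.
No-arbitrage forward: 1.1129 × 1.002475 / 1.0032917 = 1.1119941 HKD/DKK.
Annualised premium = (F − S)/S × (1/T) = (1.1119941 − 1.1129)/1.1129 ÷ (1/12) = -0.98%.

-0.98%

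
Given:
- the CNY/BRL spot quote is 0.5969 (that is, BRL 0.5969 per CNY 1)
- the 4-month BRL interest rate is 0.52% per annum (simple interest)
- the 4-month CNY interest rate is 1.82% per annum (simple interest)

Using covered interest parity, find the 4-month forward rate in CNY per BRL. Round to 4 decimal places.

1.6826

T = 4/12 years.
BRL growth factor: 1 + 0.0052×4/12 = 1.0017333.
Growth of 1 CNY over T: 1 + 0.0182×4/12 = 1.0060667.
Forward (BRL per CNY) = 0.5969 × 1.0017333 / 1.0060667 = 0.5943290.
Quoted the other way: 1/0.5943290 = 1.6826 CNY per BRL.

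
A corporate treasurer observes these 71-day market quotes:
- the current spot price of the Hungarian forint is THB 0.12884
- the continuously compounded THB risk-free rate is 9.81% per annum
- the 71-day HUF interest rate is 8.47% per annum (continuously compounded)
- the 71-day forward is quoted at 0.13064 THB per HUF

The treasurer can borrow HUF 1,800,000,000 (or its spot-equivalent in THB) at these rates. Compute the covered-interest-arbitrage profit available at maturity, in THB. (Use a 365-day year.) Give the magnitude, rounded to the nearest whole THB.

T = 71/365 years.
Route A — deposit HUF, sell forward: 1,800,000,000 × 1.01661236638 × 0.13064 = THB 239,058,431.18.
Route B — convert at spot, deposit THB: 1,800,000,000 × 0.12884 × 1.01926569967 = THB 236,379,946.94.
The quoted forward overvalues HUF, so borrow THB, buy HUF at spot, deposit the HUF at 8.47%, and sell the proceeds forward at 0.13064.
Profit = 239,058,431.18 − 236,379,946.94 = THB 2,678,484.

THB 2,678,484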